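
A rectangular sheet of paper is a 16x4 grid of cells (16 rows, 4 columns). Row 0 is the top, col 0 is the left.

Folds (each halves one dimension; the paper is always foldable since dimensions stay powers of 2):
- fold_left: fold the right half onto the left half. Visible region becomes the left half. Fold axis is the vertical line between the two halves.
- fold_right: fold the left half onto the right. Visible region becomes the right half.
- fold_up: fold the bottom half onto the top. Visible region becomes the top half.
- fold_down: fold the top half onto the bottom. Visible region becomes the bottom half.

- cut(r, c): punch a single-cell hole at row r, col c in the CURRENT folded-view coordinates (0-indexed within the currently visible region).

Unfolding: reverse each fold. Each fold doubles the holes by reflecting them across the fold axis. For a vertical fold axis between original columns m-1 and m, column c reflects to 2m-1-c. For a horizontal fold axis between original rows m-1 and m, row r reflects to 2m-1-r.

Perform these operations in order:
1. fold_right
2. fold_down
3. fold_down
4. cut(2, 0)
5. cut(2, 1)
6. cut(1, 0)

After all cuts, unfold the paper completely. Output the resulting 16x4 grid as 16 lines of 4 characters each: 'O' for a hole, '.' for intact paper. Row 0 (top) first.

Answer: ....
OOOO
.OO.
....
....
.OO.
OOOO
....
....
OOOO
.OO.
....
....
.OO.
OOOO
....

Derivation:
Op 1 fold_right: fold axis v@2; visible region now rows[0,16) x cols[2,4) = 16x2
Op 2 fold_down: fold axis h@8; visible region now rows[8,16) x cols[2,4) = 8x2
Op 3 fold_down: fold axis h@12; visible region now rows[12,16) x cols[2,4) = 4x2
Op 4 cut(2, 0): punch at orig (14,2); cuts so far [(14, 2)]; region rows[12,16) x cols[2,4) = 4x2
Op 5 cut(2, 1): punch at orig (14,3); cuts so far [(14, 2), (14, 3)]; region rows[12,16) x cols[2,4) = 4x2
Op 6 cut(1, 0): punch at orig (13,2); cuts so far [(13, 2), (14, 2), (14, 3)]; region rows[12,16) x cols[2,4) = 4x2
Unfold 1 (reflect across h@12): 6 holes -> [(9, 2), (9, 3), (10, 2), (13, 2), (14, 2), (14, 3)]
Unfold 2 (reflect across h@8): 12 holes -> [(1, 2), (1, 3), (2, 2), (5, 2), (6, 2), (6, 3), (9, 2), (9, 3), (10, 2), (13, 2), (14, 2), (14, 3)]
Unfold 3 (reflect across v@2): 24 holes -> [(1, 0), (1, 1), (1, 2), (1, 3), (2, 1), (2, 2), (5, 1), (5, 2), (6, 0), (6, 1), (6, 2), (6, 3), (9, 0), (9, 1), (9, 2), (9, 3), (10, 1), (10, 2), (13, 1), (13, 2), (14, 0), (14, 1), (14, 2), (14, 3)]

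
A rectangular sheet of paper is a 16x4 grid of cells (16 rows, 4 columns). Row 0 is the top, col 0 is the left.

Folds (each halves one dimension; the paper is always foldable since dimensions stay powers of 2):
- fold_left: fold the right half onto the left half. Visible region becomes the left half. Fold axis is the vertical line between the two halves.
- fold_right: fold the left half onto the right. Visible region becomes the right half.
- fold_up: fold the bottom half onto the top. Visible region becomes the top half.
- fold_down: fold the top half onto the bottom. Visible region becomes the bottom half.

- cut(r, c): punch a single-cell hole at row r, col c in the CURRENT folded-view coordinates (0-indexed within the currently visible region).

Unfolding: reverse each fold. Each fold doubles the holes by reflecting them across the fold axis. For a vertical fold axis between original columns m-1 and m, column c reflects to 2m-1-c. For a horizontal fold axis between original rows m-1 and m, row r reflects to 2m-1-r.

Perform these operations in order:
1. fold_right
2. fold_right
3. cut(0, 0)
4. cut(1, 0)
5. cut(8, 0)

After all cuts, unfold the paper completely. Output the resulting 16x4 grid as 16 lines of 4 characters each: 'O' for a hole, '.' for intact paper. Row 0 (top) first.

Op 1 fold_right: fold axis v@2; visible region now rows[0,16) x cols[2,4) = 16x2
Op 2 fold_right: fold axis v@3; visible region now rows[0,16) x cols[3,4) = 16x1
Op 3 cut(0, 0): punch at orig (0,3); cuts so far [(0, 3)]; region rows[0,16) x cols[3,4) = 16x1
Op 4 cut(1, 0): punch at orig (1,3); cuts so far [(0, 3), (1, 3)]; region rows[0,16) x cols[3,4) = 16x1
Op 5 cut(8, 0): punch at orig (8,3); cuts so far [(0, 3), (1, 3), (8, 3)]; region rows[0,16) x cols[3,4) = 16x1
Unfold 1 (reflect across v@3): 6 holes -> [(0, 2), (0, 3), (1, 2), (1, 3), (8, 2), (8, 3)]
Unfold 2 (reflect across v@2): 12 holes -> [(0, 0), (0, 1), (0, 2), (0, 3), (1, 0), (1, 1), (1, 2), (1, 3), (8, 0), (8, 1), (8, 2), (8, 3)]

Answer: OOOO
OOOO
....
....
....
....
....
....
OOOO
....
....
....
....
....
....
....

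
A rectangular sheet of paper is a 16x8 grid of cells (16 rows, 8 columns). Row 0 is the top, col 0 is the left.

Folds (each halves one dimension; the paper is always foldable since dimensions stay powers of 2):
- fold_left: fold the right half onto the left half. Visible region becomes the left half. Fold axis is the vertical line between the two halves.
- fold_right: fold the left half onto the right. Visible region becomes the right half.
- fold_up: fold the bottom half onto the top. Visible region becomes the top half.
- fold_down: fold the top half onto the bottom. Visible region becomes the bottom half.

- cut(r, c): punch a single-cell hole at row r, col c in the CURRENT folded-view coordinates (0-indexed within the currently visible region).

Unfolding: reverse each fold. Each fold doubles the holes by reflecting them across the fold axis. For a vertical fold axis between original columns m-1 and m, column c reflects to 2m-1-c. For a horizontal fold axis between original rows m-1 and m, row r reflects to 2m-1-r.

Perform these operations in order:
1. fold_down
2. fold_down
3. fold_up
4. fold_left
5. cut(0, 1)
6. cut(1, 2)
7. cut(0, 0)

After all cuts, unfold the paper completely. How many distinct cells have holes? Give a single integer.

Answer: 48

Derivation:
Op 1 fold_down: fold axis h@8; visible region now rows[8,16) x cols[0,8) = 8x8
Op 2 fold_down: fold axis h@12; visible region now rows[12,16) x cols[0,8) = 4x8
Op 3 fold_up: fold axis h@14; visible region now rows[12,14) x cols[0,8) = 2x8
Op 4 fold_left: fold axis v@4; visible region now rows[12,14) x cols[0,4) = 2x4
Op 5 cut(0, 1): punch at orig (12,1); cuts so far [(12, 1)]; region rows[12,14) x cols[0,4) = 2x4
Op 6 cut(1, 2): punch at orig (13,2); cuts so far [(12, 1), (13, 2)]; region rows[12,14) x cols[0,4) = 2x4
Op 7 cut(0, 0): punch at orig (12,0); cuts so far [(12, 0), (12, 1), (13, 2)]; region rows[12,14) x cols[0,4) = 2x4
Unfold 1 (reflect across v@4): 6 holes -> [(12, 0), (12, 1), (12, 6), (12, 7), (13, 2), (13, 5)]
Unfold 2 (reflect across h@14): 12 holes -> [(12, 0), (12, 1), (12, 6), (12, 7), (13, 2), (13, 5), (14, 2), (14, 5), (15, 0), (15, 1), (15, 6), (15, 7)]
Unfold 3 (reflect across h@12): 24 holes -> [(8, 0), (8, 1), (8, 6), (8, 7), (9, 2), (9, 5), (10, 2), (10, 5), (11, 0), (11, 1), (11, 6), (11, 7), (12, 0), (12, 1), (12, 6), (12, 7), (13, 2), (13, 5), (14, 2), (14, 5), (15, 0), (15, 1), (15, 6), (15, 7)]
Unfold 4 (reflect across h@8): 48 holes -> [(0, 0), (0, 1), (0, 6), (0, 7), (1, 2), (1, 5), (2, 2), (2, 5), (3, 0), (3, 1), (3, 6), (3, 7), (4, 0), (4, 1), (4, 6), (4, 7), (5, 2), (5, 5), (6, 2), (6, 5), (7, 0), (7, 1), (7, 6), (7, 7), (8, 0), (8, 1), (8, 6), (8, 7), (9, 2), (9, 5), (10, 2), (10, 5), (11, 0), (11, 1), (11, 6), (11, 7), (12, 0), (12, 1), (12, 6), (12, 7), (13, 2), (13, 5), (14, 2), (14, 5), (15, 0), (15, 1), (15, 6), (15, 7)]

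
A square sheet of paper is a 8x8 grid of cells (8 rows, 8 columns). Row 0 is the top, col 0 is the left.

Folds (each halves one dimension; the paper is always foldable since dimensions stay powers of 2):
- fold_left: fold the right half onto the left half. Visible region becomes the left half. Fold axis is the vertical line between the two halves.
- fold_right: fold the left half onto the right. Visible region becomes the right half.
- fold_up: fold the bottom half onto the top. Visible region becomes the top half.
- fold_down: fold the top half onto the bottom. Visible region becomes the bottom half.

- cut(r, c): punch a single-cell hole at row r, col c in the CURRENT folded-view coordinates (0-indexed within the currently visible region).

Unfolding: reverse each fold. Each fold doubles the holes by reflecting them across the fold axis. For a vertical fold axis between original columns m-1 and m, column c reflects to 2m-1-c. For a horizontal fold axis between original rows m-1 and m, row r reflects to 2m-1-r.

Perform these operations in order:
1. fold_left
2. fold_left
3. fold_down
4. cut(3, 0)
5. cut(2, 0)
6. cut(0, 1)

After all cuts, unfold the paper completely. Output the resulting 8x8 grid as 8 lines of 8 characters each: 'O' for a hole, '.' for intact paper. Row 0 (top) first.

Answer: O..OO..O
O..OO..O
........
.OO..OO.
.OO..OO.
........
O..OO..O
O..OO..O

Derivation:
Op 1 fold_left: fold axis v@4; visible region now rows[0,8) x cols[0,4) = 8x4
Op 2 fold_left: fold axis v@2; visible region now rows[0,8) x cols[0,2) = 8x2
Op 3 fold_down: fold axis h@4; visible region now rows[4,8) x cols[0,2) = 4x2
Op 4 cut(3, 0): punch at orig (7,0); cuts so far [(7, 0)]; region rows[4,8) x cols[0,2) = 4x2
Op 5 cut(2, 0): punch at orig (6,0); cuts so far [(6, 0), (7, 0)]; region rows[4,8) x cols[0,2) = 4x2
Op 6 cut(0, 1): punch at orig (4,1); cuts so far [(4, 1), (6, 0), (7, 0)]; region rows[4,8) x cols[0,2) = 4x2
Unfold 1 (reflect across h@4): 6 holes -> [(0, 0), (1, 0), (3, 1), (4, 1), (6, 0), (7, 0)]
Unfold 2 (reflect across v@2): 12 holes -> [(0, 0), (0, 3), (1, 0), (1, 3), (3, 1), (3, 2), (4, 1), (4, 2), (6, 0), (6, 3), (7, 0), (7, 3)]
Unfold 3 (reflect across v@4): 24 holes -> [(0, 0), (0, 3), (0, 4), (0, 7), (1, 0), (1, 3), (1, 4), (1, 7), (3, 1), (3, 2), (3, 5), (3, 6), (4, 1), (4, 2), (4, 5), (4, 6), (6, 0), (6, 3), (6, 4), (6, 7), (7, 0), (7, 3), (7, 4), (7, 7)]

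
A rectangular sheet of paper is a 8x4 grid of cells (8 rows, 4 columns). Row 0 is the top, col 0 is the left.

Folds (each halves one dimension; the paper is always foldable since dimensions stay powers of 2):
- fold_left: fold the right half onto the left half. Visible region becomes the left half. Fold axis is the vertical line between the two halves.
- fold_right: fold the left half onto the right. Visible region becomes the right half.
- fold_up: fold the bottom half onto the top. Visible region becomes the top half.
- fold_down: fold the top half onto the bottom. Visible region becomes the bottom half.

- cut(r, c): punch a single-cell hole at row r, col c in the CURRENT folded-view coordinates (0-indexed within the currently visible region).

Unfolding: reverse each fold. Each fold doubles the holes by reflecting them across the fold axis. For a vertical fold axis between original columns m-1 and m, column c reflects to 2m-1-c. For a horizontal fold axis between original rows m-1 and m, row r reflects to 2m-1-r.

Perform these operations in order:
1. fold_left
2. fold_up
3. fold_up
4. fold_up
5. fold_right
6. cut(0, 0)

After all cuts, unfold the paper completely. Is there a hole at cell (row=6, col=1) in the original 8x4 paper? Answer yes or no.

Op 1 fold_left: fold axis v@2; visible region now rows[0,8) x cols[0,2) = 8x2
Op 2 fold_up: fold axis h@4; visible region now rows[0,4) x cols[0,2) = 4x2
Op 3 fold_up: fold axis h@2; visible region now rows[0,2) x cols[0,2) = 2x2
Op 4 fold_up: fold axis h@1; visible region now rows[0,1) x cols[0,2) = 1x2
Op 5 fold_right: fold axis v@1; visible region now rows[0,1) x cols[1,2) = 1x1
Op 6 cut(0, 0): punch at orig (0,1); cuts so far [(0, 1)]; region rows[0,1) x cols[1,2) = 1x1
Unfold 1 (reflect across v@1): 2 holes -> [(0, 0), (0, 1)]
Unfold 2 (reflect across h@1): 4 holes -> [(0, 0), (0, 1), (1, 0), (1, 1)]
Unfold 3 (reflect across h@2): 8 holes -> [(0, 0), (0, 1), (1, 0), (1, 1), (2, 0), (2, 1), (3, 0), (3, 1)]
Unfold 4 (reflect across h@4): 16 holes -> [(0, 0), (0, 1), (1, 0), (1, 1), (2, 0), (2, 1), (3, 0), (3, 1), (4, 0), (4, 1), (5, 0), (5, 1), (6, 0), (6, 1), (7, 0), (7, 1)]
Unfold 5 (reflect across v@2): 32 holes -> [(0, 0), (0, 1), (0, 2), (0, 3), (1, 0), (1, 1), (1, 2), (1, 3), (2, 0), (2, 1), (2, 2), (2, 3), (3, 0), (3, 1), (3, 2), (3, 3), (4, 0), (4, 1), (4, 2), (4, 3), (5, 0), (5, 1), (5, 2), (5, 3), (6, 0), (6, 1), (6, 2), (6, 3), (7, 0), (7, 1), (7, 2), (7, 3)]
Holes: [(0, 0), (0, 1), (0, 2), (0, 3), (1, 0), (1, 1), (1, 2), (1, 3), (2, 0), (2, 1), (2, 2), (2, 3), (3, 0), (3, 1), (3, 2), (3, 3), (4, 0), (4, 1), (4, 2), (4, 3), (5, 0), (5, 1), (5, 2), (5, 3), (6, 0), (6, 1), (6, 2), (6, 3), (7, 0), (7, 1), (7, 2), (7, 3)]

Answer: yes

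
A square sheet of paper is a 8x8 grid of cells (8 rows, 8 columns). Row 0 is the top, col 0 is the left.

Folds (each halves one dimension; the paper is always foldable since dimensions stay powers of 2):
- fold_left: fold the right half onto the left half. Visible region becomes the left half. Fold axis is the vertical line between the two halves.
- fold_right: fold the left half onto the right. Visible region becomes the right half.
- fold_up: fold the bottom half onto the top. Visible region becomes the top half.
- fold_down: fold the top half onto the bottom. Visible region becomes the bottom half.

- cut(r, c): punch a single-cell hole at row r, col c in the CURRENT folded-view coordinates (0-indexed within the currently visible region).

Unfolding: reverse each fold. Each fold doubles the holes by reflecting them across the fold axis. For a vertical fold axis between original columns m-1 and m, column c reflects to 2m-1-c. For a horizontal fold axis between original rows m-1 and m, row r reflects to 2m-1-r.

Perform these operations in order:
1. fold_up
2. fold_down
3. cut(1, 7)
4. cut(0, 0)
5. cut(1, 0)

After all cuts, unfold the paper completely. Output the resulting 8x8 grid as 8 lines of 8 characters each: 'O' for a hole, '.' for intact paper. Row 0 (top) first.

Answer: O......O
O.......
O.......
O......O
O......O
O.......
O.......
O......O

Derivation:
Op 1 fold_up: fold axis h@4; visible region now rows[0,4) x cols[0,8) = 4x8
Op 2 fold_down: fold axis h@2; visible region now rows[2,4) x cols[0,8) = 2x8
Op 3 cut(1, 7): punch at orig (3,7); cuts so far [(3, 7)]; region rows[2,4) x cols[0,8) = 2x8
Op 4 cut(0, 0): punch at orig (2,0); cuts so far [(2, 0), (3, 7)]; region rows[2,4) x cols[0,8) = 2x8
Op 5 cut(1, 0): punch at orig (3,0); cuts so far [(2, 0), (3, 0), (3, 7)]; region rows[2,4) x cols[0,8) = 2x8
Unfold 1 (reflect across h@2): 6 holes -> [(0, 0), (0, 7), (1, 0), (2, 0), (3, 0), (3, 7)]
Unfold 2 (reflect across h@4): 12 holes -> [(0, 0), (0, 7), (1, 0), (2, 0), (3, 0), (3, 7), (4, 0), (4, 7), (5, 0), (6, 0), (7, 0), (7, 7)]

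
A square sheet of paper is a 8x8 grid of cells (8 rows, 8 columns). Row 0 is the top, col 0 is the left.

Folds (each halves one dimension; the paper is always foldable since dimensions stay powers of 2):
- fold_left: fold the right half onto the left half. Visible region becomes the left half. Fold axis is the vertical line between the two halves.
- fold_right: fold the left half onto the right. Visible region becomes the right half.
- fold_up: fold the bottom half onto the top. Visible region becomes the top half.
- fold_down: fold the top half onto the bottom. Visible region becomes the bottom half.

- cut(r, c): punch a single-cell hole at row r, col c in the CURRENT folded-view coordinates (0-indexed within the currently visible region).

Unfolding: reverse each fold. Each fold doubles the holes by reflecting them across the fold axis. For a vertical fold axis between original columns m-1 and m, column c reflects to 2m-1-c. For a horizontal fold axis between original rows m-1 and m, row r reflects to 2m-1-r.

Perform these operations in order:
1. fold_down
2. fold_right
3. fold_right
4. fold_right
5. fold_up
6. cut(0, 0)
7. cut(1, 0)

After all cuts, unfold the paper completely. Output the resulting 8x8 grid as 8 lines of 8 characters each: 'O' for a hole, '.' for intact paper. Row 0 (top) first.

Op 1 fold_down: fold axis h@4; visible region now rows[4,8) x cols[0,8) = 4x8
Op 2 fold_right: fold axis v@4; visible region now rows[4,8) x cols[4,8) = 4x4
Op 3 fold_right: fold axis v@6; visible region now rows[4,8) x cols[6,8) = 4x2
Op 4 fold_right: fold axis v@7; visible region now rows[4,8) x cols[7,8) = 4x1
Op 5 fold_up: fold axis h@6; visible region now rows[4,6) x cols[7,8) = 2x1
Op 6 cut(0, 0): punch at orig (4,7); cuts so far [(4, 7)]; region rows[4,6) x cols[7,8) = 2x1
Op 7 cut(1, 0): punch at orig (5,7); cuts so far [(4, 7), (5, 7)]; region rows[4,6) x cols[7,8) = 2x1
Unfold 1 (reflect across h@6): 4 holes -> [(4, 7), (5, 7), (6, 7), (7, 7)]
Unfold 2 (reflect across v@7): 8 holes -> [(4, 6), (4, 7), (5, 6), (5, 7), (6, 6), (6, 7), (7, 6), (7, 7)]
Unfold 3 (reflect across v@6): 16 holes -> [(4, 4), (4, 5), (4, 6), (4, 7), (5, 4), (5, 5), (5, 6), (5, 7), (6, 4), (6, 5), (6, 6), (6, 7), (7, 4), (7, 5), (7, 6), (7, 7)]
Unfold 4 (reflect across v@4): 32 holes -> [(4, 0), (4, 1), (4, 2), (4, 3), (4, 4), (4, 5), (4, 6), (4, 7), (5, 0), (5, 1), (5, 2), (5, 3), (5, 4), (5, 5), (5, 6), (5, 7), (6, 0), (6, 1), (6, 2), (6, 3), (6, 4), (6, 5), (6, 6), (6, 7), (7, 0), (7, 1), (7, 2), (7, 3), (7, 4), (7, 5), (7, 6), (7, 7)]
Unfold 5 (reflect across h@4): 64 holes -> [(0, 0), (0, 1), (0, 2), (0, 3), (0, 4), (0, 5), (0, 6), (0, 7), (1, 0), (1, 1), (1, 2), (1, 3), (1, 4), (1, 5), (1, 6), (1, 7), (2, 0), (2, 1), (2, 2), (2, 3), (2, 4), (2, 5), (2, 6), (2, 7), (3, 0), (3, 1), (3, 2), (3, 3), (3, 4), (3, 5), (3, 6), (3, 7), (4, 0), (4, 1), (4, 2), (4, 3), (4, 4), (4, 5), (4, 6), (4, 7), (5, 0), (5, 1), (5, 2), (5, 3), (5, 4), (5, 5), (5, 6), (5, 7), (6, 0), (6, 1), (6, 2), (6, 3), (6, 4), (6, 5), (6, 6), (6, 7), (7, 0), (7, 1), (7, 2), (7, 3), (7, 4), (7, 5), (7, 6), (7, 7)]

Answer: OOOOOOOO
OOOOOOOO
OOOOOOOO
OOOOOOOO
OOOOOOOO
OOOOOOOO
OOOOOOOO
OOOOOOOO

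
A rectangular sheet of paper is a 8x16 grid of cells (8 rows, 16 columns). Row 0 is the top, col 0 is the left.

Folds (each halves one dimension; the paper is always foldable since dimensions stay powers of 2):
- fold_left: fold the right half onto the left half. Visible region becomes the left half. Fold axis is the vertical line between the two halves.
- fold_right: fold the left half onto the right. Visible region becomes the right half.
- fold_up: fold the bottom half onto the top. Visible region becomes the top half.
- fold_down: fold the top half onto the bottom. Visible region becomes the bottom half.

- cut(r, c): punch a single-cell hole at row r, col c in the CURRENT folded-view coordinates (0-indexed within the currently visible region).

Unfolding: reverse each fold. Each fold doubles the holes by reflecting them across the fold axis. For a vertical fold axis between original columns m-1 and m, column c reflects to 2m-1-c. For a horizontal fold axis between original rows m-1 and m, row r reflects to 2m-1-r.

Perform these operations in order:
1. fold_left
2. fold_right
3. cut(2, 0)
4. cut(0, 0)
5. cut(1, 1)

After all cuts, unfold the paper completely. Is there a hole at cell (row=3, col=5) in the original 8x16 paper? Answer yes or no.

Op 1 fold_left: fold axis v@8; visible region now rows[0,8) x cols[0,8) = 8x8
Op 2 fold_right: fold axis v@4; visible region now rows[0,8) x cols[4,8) = 8x4
Op 3 cut(2, 0): punch at orig (2,4); cuts so far [(2, 4)]; region rows[0,8) x cols[4,8) = 8x4
Op 4 cut(0, 0): punch at orig (0,4); cuts so far [(0, 4), (2, 4)]; region rows[0,8) x cols[4,8) = 8x4
Op 5 cut(1, 1): punch at orig (1,5); cuts so far [(0, 4), (1, 5), (2, 4)]; region rows[0,8) x cols[4,8) = 8x4
Unfold 1 (reflect across v@4): 6 holes -> [(0, 3), (0, 4), (1, 2), (1, 5), (2, 3), (2, 4)]
Unfold 2 (reflect across v@8): 12 holes -> [(0, 3), (0, 4), (0, 11), (0, 12), (1, 2), (1, 5), (1, 10), (1, 13), (2, 3), (2, 4), (2, 11), (2, 12)]
Holes: [(0, 3), (0, 4), (0, 11), (0, 12), (1, 2), (1, 5), (1, 10), (1, 13), (2, 3), (2, 4), (2, 11), (2, 12)]

Answer: no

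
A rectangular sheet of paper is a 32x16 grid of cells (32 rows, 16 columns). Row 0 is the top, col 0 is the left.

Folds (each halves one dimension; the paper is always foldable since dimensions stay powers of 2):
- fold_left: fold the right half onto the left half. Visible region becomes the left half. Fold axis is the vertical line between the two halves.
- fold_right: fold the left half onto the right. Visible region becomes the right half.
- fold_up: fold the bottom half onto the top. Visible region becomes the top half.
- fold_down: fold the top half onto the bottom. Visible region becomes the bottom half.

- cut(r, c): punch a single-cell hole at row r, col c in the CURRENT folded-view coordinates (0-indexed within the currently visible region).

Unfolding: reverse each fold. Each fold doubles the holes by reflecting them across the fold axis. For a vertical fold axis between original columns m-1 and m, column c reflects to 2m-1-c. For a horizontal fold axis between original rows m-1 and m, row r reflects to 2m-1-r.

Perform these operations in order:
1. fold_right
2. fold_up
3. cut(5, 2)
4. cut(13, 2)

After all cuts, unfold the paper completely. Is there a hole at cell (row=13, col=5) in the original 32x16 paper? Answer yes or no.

Op 1 fold_right: fold axis v@8; visible region now rows[0,32) x cols[8,16) = 32x8
Op 2 fold_up: fold axis h@16; visible region now rows[0,16) x cols[8,16) = 16x8
Op 3 cut(5, 2): punch at orig (5,10); cuts so far [(5, 10)]; region rows[0,16) x cols[8,16) = 16x8
Op 4 cut(13, 2): punch at orig (13,10); cuts so far [(5, 10), (13, 10)]; region rows[0,16) x cols[8,16) = 16x8
Unfold 1 (reflect across h@16): 4 holes -> [(5, 10), (13, 10), (18, 10), (26, 10)]
Unfold 2 (reflect across v@8): 8 holes -> [(5, 5), (5, 10), (13, 5), (13, 10), (18, 5), (18, 10), (26, 5), (26, 10)]
Holes: [(5, 5), (5, 10), (13, 5), (13, 10), (18, 5), (18, 10), (26, 5), (26, 10)]

Answer: yes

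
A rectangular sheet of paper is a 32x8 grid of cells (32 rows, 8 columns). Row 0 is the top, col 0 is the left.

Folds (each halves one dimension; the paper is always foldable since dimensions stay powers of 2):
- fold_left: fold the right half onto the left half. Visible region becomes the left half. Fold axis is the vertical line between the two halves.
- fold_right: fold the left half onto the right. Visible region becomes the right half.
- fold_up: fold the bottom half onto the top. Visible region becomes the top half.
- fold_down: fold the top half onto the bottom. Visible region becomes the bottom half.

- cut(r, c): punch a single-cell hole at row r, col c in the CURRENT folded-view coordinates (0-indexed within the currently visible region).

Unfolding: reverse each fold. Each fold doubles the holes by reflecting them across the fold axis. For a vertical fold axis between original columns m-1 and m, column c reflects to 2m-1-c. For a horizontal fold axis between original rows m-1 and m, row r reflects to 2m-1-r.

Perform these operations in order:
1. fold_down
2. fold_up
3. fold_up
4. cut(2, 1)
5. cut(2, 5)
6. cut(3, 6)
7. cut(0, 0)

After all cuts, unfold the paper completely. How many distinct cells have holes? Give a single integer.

Answer: 32

Derivation:
Op 1 fold_down: fold axis h@16; visible region now rows[16,32) x cols[0,8) = 16x8
Op 2 fold_up: fold axis h@24; visible region now rows[16,24) x cols[0,8) = 8x8
Op 3 fold_up: fold axis h@20; visible region now rows[16,20) x cols[0,8) = 4x8
Op 4 cut(2, 1): punch at orig (18,1); cuts so far [(18, 1)]; region rows[16,20) x cols[0,8) = 4x8
Op 5 cut(2, 5): punch at orig (18,5); cuts so far [(18, 1), (18, 5)]; region rows[16,20) x cols[0,8) = 4x8
Op 6 cut(3, 6): punch at orig (19,6); cuts so far [(18, 1), (18, 5), (19, 6)]; region rows[16,20) x cols[0,8) = 4x8
Op 7 cut(0, 0): punch at orig (16,0); cuts so far [(16, 0), (18, 1), (18, 5), (19, 6)]; region rows[16,20) x cols[0,8) = 4x8
Unfold 1 (reflect across h@20): 8 holes -> [(16, 0), (18, 1), (18, 5), (19, 6), (20, 6), (21, 1), (21, 5), (23, 0)]
Unfold 2 (reflect across h@24): 16 holes -> [(16, 0), (18, 1), (18, 5), (19, 6), (20, 6), (21, 1), (21, 5), (23, 0), (24, 0), (26, 1), (26, 5), (27, 6), (28, 6), (29, 1), (29, 5), (31, 0)]
Unfold 3 (reflect across h@16): 32 holes -> [(0, 0), (2, 1), (2, 5), (3, 6), (4, 6), (5, 1), (5, 5), (7, 0), (8, 0), (10, 1), (10, 5), (11, 6), (12, 6), (13, 1), (13, 5), (15, 0), (16, 0), (18, 1), (18, 5), (19, 6), (20, 6), (21, 1), (21, 5), (23, 0), (24, 0), (26, 1), (26, 5), (27, 6), (28, 6), (29, 1), (29, 5), (31, 0)]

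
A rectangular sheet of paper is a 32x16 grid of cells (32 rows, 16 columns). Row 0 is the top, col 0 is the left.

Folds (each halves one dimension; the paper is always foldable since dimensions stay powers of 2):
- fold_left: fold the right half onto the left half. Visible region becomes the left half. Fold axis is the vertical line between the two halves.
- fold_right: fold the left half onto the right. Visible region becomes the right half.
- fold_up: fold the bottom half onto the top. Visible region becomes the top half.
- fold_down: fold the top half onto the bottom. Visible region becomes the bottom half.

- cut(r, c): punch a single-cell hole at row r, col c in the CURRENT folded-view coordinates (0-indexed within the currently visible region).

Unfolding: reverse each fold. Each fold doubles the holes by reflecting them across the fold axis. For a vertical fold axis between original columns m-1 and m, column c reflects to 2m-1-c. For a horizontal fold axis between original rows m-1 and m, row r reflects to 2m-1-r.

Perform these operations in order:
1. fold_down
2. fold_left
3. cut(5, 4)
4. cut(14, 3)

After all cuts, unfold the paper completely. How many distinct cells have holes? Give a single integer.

Op 1 fold_down: fold axis h@16; visible region now rows[16,32) x cols[0,16) = 16x16
Op 2 fold_left: fold axis v@8; visible region now rows[16,32) x cols[0,8) = 16x8
Op 3 cut(5, 4): punch at orig (21,4); cuts so far [(21, 4)]; region rows[16,32) x cols[0,8) = 16x8
Op 4 cut(14, 3): punch at orig (30,3); cuts so far [(21, 4), (30, 3)]; region rows[16,32) x cols[0,8) = 16x8
Unfold 1 (reflect across v@8): 4 holes -> [(21, 4), (21, 11), (30, 3), (30, 12)]
Unfold 2 (reflect across h@16): 8 holes -> [(1, 3), (1, 12), (10, 4), (10, 11), (21, 4), (21, 11), (30, 3), (30, 12)]

Answer: 8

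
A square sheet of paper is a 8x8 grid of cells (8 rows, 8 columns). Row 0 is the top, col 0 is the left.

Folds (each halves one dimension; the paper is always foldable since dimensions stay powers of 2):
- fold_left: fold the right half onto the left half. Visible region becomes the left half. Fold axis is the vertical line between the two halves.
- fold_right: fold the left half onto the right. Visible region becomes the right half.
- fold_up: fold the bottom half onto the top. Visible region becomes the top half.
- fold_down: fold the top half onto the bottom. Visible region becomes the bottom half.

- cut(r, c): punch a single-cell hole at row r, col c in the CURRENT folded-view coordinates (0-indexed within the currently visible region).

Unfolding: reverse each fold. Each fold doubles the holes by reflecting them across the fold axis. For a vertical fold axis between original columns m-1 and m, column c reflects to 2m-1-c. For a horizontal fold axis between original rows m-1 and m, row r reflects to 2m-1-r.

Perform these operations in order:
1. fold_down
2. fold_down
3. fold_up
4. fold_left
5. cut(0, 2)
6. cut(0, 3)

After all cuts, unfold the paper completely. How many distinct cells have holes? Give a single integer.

Answer: 32

Derivation:
Op 1 fold_down: fold axis h@4; visible region now rows[4,8) x cols[0,8) = 4x8
Op 2 fold_down: fold axis h@6; visible region now rows[6,8) x cols[0,8) = 2x8
Op 3 fold_up: fold axis h@7; visible region now rows[6,7) x cols[0,8) = 1x8
Op 4 fold_left: fold axis v@4; visible region now rows[6,7) x cols[0,4) = 1x4
Op 5 cut(0, 2): punch at orig (6,2); cuts so far [(6, 2)]; region rows[6,7) x cols[0,4) = 1x4
Op 6 cut(0, 3): punch at orig (6,3); cuts so far [(6, 2), (6, 3)]; region rows[6,7) x cols[0,4) = 1x4
Unfold 1 (reflect across v@4): 4 holes -> [(6, 2), (6, 3), (6, 4), (6, 5)]
Unfold 2 (reflect across h@7): 8 holes -> [(6, 2), (6, 3), (6, 4), (6, 5), (7, 2), (7, 3), (7, 4), (7, 5)]
Unfold 3 (reflect across h@6): 16 holes -> [(4, 2), (4, 3), (4, 4), (4, 5), (5, 2), (5, 3), (5, 4), (5, 5), (6, 2), (6, 3), (6, 4), (6, 5), (7, 2), (7, 3), (7, 4), (7, 5)]
Unfold 4 (reflect across h@4): 32 holes -> [(0, 2), (0, 3), (0, 4), (0, 5), (1, 2), (1, 3), (1, 4), (1, 5), (2, 2), (2, 3), (2, 4), (2, 5), (3, 2), (3, 3), (3, 4), (3, 5), (4, 2), (4, 3), (4, 4), (4, 5), (5, 2), (5, 3), (5, 4), (5, 5), (6, 2), (6, 3), (6, 4), (6, 5), (7, 2), (7, 3), (7, 4), (7, 5)]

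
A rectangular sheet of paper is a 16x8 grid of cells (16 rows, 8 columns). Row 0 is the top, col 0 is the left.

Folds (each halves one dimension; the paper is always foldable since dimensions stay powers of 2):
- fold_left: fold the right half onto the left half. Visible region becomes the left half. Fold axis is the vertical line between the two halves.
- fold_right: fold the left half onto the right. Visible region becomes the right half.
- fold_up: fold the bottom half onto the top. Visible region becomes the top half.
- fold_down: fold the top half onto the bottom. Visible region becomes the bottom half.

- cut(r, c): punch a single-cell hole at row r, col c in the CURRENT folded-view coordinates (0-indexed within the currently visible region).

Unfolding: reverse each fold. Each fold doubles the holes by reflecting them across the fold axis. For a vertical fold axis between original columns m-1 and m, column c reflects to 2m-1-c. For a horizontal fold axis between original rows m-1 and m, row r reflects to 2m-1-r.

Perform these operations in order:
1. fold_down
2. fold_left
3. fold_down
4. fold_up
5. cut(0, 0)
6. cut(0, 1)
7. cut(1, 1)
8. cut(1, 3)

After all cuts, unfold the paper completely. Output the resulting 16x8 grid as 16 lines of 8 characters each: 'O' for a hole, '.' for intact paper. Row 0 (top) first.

Op 1 fold_down: fold axis h@8; visible region now rows[8,16) x cols[0,8) = 8x8
Op 2 fold_left: fold axis v@4; visible region now rows[8,16) x cols[0,4) = 8x4
Op 3 fold_down: fold axis h@12; visible region now rows[12,16) x cols[0,4) = 4x4
Op 4 fold_up: fold axis h@14; visible region now rows[12,14) x cols[0,4) = 2x4
Op 5 cut(0, 0): punch at orig (12,0); cuts so far [(12, 0)]; region rows[12,14) x cols[0,4) = 2x4
Op 6 cut(0, 1): punch at orig (12,1); cuts so far [(12, 0), (12, 1)]; region rows[12,14) x cols[0,4) = 2x4
Op 7 cut(1, 1): punch at orig (13,1); cuts so far [(12, 0), (12, 1), (13, 1)]; region rows[12,14) x cols[0,4) = 2x4
Op 8 cut(1, 3): punch at orig (13,3); cuts so far [(12, 0), (12, 1), (13, 1), (13, 3)]; region rows[12,14) x cols[0,4) = 2x4
Unfold 1 (reflect across h@14): 8 holes -> [(12, 0), (12, 1), (13, 1), (13, 3), (14, 1), (14, 3), (15, 0), (15, 1)]
Unfold 2 (reflect across h@12): 16 holes -> [(8, 0), (8, 1), (9, 1), (9, 3), (10, 1), (10, 3), (11, 0), (11, 1), (12, 0), (12, 1), (13, 1), (13, 3), (14, 1), (14, 3), (15, 0), (15, 1)]
Unfold 3 (reflect across v@4): 32 holes -> [(8, 0), (8, 1), (8, 6), (8, 7), (9, 1), (9, 3), (9, 4), (9, 6), (10, 1), (10, 3), (10, 4), (10, 6), (11, 0), (11, 1), (11, 6), (11, 7), (12, 0), (12, 1), (12, 6), (12, 7), (13, 1), (13, 3), (13, 4), (13, 6), (14, 1), (14, 3), (14, 4), (14, 6), (15, 0), (15, 1), (15, 6), (15, 7)]
Unfold 4 (reflect across h@8): 64 holes -> [(0, 0), (0, 1), (0, 6), (0, 7), (1, 1), (1, 3), (1, 4), (1, 6), (2, 1), (2, 3), (2, 4), (2, 6), (3, 0), (3, 1), (3, 6), (3, 7), (4, 0), (4, 1), (4, 6), (4, 7), (5, 1), (5, 3), (5, 4), (5, 6), (6, 1), (6, 3), (6, 4), (6, 6), (7, 0), (7, 1), (7, 6), (7, 7), (8, 0), (8, 1), (8, 6), (8, 7), (9, 1), (9, 3), (9, 4), (9, 6), (10, 1), (10, 3), (10, 4), (10, 6), (11, 0), (11, 1), (11, 6), (11, 7), (12, 0), (12, 1), (12, 6), (12, 7), (13, 1), (13, 3), (13, 4), (13, 6), (14, 1), (14, 3), (14, 4), (14, 6), (15, 0), (15, 1), (15, 6), (15, 7)]

Answer: OO....OO
.O.OO.O.
.O.OO.O.
OO....OO
OO....OO
.O.OO.O.
.O.OO.O.
OO....OO
OO....OO
.O.OO.O.
.O.OO.O.
OO....OO
OO....OO
.O.OO.O.
.O.OO.O.
OO....OO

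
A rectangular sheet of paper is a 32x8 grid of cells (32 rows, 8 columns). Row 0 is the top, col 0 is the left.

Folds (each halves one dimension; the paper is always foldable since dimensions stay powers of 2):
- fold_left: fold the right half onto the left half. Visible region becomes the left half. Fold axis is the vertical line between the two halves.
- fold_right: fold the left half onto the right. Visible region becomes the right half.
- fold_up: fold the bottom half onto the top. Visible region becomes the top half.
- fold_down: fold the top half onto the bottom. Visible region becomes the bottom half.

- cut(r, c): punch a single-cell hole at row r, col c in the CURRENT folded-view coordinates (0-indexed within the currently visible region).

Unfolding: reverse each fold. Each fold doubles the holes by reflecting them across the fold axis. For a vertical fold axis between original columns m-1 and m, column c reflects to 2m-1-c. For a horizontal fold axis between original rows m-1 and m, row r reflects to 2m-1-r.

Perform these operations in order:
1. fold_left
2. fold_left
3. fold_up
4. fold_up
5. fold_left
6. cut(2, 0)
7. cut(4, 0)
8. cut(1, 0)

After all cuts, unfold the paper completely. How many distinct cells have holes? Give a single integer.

Answer: 96

Derivation:
Op 1 fold_left: fold axis v@4; visible region now rows[0,32) x cols[0,4) = 32x4
Op 2 fold_left: fold axis v@2; visible region now rows[0,32) x cols[0,2) = 32x2
Op 3 fold_up: fold axis h@16; visible region now rows[0,16) x cols[0,2) = 16x2
Op 4 fold_up: fold axis h@8; visible region now rows[0,8) x cols[0,2) = 8x2
Op 5 fold_left: fold axis v@1; visible region now rows[0,8) x cols[0,1) = 8x1
Op 6 cut(2, 0): punch at orig (2,0); cuts so far [(2, 0)]; region rows[0,8) x cols[0,1) = 8x1
Op 7 cut(4, 0): punch at orig (4,0); cuts so far [(2, 0), (4, 0)]; region rows[0,8) x cols[0,1) = 8x1
Op 8 cut(1, 0): punch at orig (1,0); cuts so far [(1, 0), (2, 0), (4, 0)]; region rows[0,8) x cols[0,1) = 8x1
Unfold 1 (reflect across v@1): 6 holes -> [(1, 0), (1, 1), (2, 0), (2, 1), (4, 0), (4, 1)]
Unfold 2 (reflect across h@8): 12 holes -> [(1, 0), (1, 1), (2, 0), (2, 1), (4, 0), (4, 1), (11, 0), (11, 1), (13, 0), (13, 1), (14, 0), (14, 1)]
Unfold 3 (reflect across h@16): 24 holes -> [(1, 0), (1, 1), (2, 0), (2, 1), (4, 0), (4, 1), (11, 0), (11, 1), (13, 0), (13, 1), (14, 0), (14, 1), (17, 0), (17, 1), (18, 0), (18, 1), (20, 0), (20, 1), (27, 0), (27, 1), (29, 0), (29, 1), (30, 0), (30, 1)]
Unfold 4 (reflect across v@2): 48 holes -> [(1, 0), (1, 1), (1, 2), (1, 3), (2, 0), (2, 1), (2, 2), (2, 3), (4, 0), (4, 1), (4, 2), (4, 3), (11, 0), (11, 1), (11, 2), (11, 3), (13, 0), (13, 1), (13, 2), (13, 3), (14, 0), (14, 1), (14, 2), (14, 3), (17, 0), (17, 1), (17, 2), (17, 3), (18, 0), (18, 1), (18, 2), (18, 3), (20, 0), (20, 1), (20, 2), (20, 3), (27, 0), (27, 1), (27, 2), (27, 3), (29, 0), (29, 1), (29, 2), (29, 3), (30, 0), (30, 1), (30, 2), (30, 3)]
Unfold 5 (reflect across v@4): 96 holes -> [(1, 0), (1, 1), (1, 2), (1, 3), (1, 4), (1, 5), (1, 6), (1, 7), (2, 0), (2, 1), (2, 2), (2, 3), (2, 4), (2, 5), (2, 6), (2, 7), (4, 0), (4, 1), (4, 2), (4, 3), (4, 4), (4, 5), (4, 6), (4, 7), (11, 0), (11, 1), (11, 2), (11, 3), (11, 4), (11, 5), (11, 6), (11, 7), (13, 0), (13, 1), (13, 2), (13, 3), (13, 4), (13, 5), (13, 6), (13, 7), (14, 0), (14, 1), (14, 2), (14, 3), (14, 4), (14, 5), (14, 6), (14, 7), (17, 0), (17, 1), (17, 2), (17, 3), (17, 4), (17, 5), (17, 6), (17, 7), (18, 0), (18, 1), (18, 2), (18, 3), (18, 4), (18, 5), (18, 6), (18, 7), (20, 0), (20, 1), (20, 2), (20, 3), (20, 4), (20, 5), (20, 6), (20, 7), (27, 0), (27, 1), (27, 2), (27, 3), (27, 4), (27, 5), (27, 6), (27, 7), (29, 0), (29, 1), (29, 2), (29, 3), (29, 4), (29, 5), (29, 6), (29, 7), (30, 0), (30, 1), (30, 2), (30, 3), (30, 4), (30, 5), (30, 6), (30, 7)]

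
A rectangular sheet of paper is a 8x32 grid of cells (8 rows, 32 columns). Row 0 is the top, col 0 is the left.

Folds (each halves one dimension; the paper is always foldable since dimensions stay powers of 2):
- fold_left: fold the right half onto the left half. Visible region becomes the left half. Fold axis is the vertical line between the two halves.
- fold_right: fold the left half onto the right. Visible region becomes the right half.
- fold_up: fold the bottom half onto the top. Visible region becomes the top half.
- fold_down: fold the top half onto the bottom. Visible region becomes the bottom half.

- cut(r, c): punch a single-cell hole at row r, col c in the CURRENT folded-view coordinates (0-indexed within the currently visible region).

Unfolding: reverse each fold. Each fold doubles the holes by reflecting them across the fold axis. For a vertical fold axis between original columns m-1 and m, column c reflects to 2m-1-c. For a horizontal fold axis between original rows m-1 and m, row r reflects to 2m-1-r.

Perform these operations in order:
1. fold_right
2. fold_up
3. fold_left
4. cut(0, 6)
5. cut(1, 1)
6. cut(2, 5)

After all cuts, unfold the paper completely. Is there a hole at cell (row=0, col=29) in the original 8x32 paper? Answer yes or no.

Answer: no

Derivation:
Op 1 fold_right: fold axis v@16; visible region now rows[0,8) x cols[16,32) = 8x16
Op 2 fold_up: fold axis h@4; visible region now rows[0,4) x cols[16,32) = 4x16
Op 3 fold_left: fold axis v@24; visible region now rows[0,4) x cols[16,24) = 4x8
Op 4 cut(0, 6): punch at orig (0,22); cuts so far [(0, 22)]; region rows[0,4) x cols[16,24) = 4x8
Op 5 cut(1, 1): punch at orig (1,17); cuts so far [(0, 22), (1, 17)]; region rows[0,4) x cols[16,24) = 4x8
Op 6 cut(2, 5): punch at orig (2,21); cuts so far [(0, 22), (1, 17), (2, 21)]; region rows[0,4) x cols[16,24) = 4x8
Unfold 1 (reflect across v@24): 6 holes -> [(0, 22), (0, 25), (1, 17), (1, 30), (2, 21), (2, 26)]
Unfold 2 (reflect across h@4): 12 holes -> [(0, 22), (0, 25), (1, 17), (1, 30), (2, 21), (2, 26), (5, 21), (5, 26), (6, 17), (6, 30), (7, 22), (7, 25)]
Unfold 3 (reflect across v@16): 24 holes -> [(0, 6), (0, 9), (0, 22), (0, 25), (1, 1), (1, 14), (1, 17), (1, 30), (2, 5), (2, 10), (2, 21), (2, 26), (5, 5), (5, 10), (5, 21), (5, 26), (6, 1), (6, 14), (6, 17), (6, 30), (7, 6), (7, 9), (7, 22), (7, 25)]
Holes: [(0, 6), (0, 9), (0, 22), (0, 25), (1, 1), (1, 14), (1, 17), (1, 30), (2, 5), (2, 10), (2, 21), (2, 26), (5, 5), (5, 10), (5, 21), (5, 26), (6, 1), (6, 14), (6, 17), (6, 30), (7, 6), (7, 9), (7, 22), (7, 25)]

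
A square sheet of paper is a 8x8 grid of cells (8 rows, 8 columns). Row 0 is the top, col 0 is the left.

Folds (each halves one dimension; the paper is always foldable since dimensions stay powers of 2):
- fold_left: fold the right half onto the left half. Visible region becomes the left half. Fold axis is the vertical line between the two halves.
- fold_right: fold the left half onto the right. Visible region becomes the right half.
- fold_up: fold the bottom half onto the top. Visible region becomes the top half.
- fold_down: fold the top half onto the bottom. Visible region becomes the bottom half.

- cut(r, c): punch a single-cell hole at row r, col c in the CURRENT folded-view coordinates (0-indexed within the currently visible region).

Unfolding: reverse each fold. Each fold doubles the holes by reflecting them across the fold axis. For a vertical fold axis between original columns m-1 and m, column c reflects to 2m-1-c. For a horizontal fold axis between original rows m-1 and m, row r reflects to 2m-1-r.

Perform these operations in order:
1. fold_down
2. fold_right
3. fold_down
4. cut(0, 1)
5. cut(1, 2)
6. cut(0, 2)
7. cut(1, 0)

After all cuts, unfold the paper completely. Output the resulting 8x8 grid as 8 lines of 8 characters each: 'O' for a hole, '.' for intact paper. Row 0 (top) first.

Answer: .O.OO.O.
.OO..OO.
.OO..OO.
.O.OO.O.
.O.OO.O.
.OO..OO.
.OO..OO.
.O.OO.O.

Derivation:
Op 1 fold_down: fold axis h@4; visible region now rows[4,8) x cols[0,8) = 4x8
Op 2 fold_right: fold axis v@4; visible region now rows[4,8) x cols[4,8) = 4x4
Op 3 fold_down: fold axis h@6; visible region now rows[6,8) x cols[4,8) = 2x4
Op 4 cut(0, 1): punch at orig (6,5); cuts so far [(6, 5)]; region rows[6,8) x cols[4,8) = 2x4
Op 5 cut(1, 2): punch at orig (7,6); cuts so far [(6, 5), (7, 6)]; region rows[6,8) x cols[4,8) = 2x4
Op 6 cut(0, 2): punch at orig (6,6); cuts so far [(6, 5), (6, 6), (7, 6)]; region rows[6,8) x cols[4,8) = 2x4
Op 7 cut(1, 0): punch at orig (7,4); cuts so far [(6, 5), (6, 6), (7, 4), (7, 6)]; region rows[6,8) x cols[4,8) = 2x4
Unfold 1 (reflect across h@6): 8 holes -> [(4, 4), (4, 6), (5, 5), (5, 6), (6, 5), (6, 6), (7, 4), (7, 6)]
Unfold 2 (reflect across v@4): 16 holes -> [(4, 1), (4, 3), (4, 4), (4, 6), (5, 1), (5, 2), (5, 5), (5, 6), (6, 1), (6, 2), (6, 5), (6, 6), (7, 1), (7, 3), (7, 4), (7, 6)]
Unfold 3 (reflect across h@4): 32 holes -> [(0, 1), (0, 3), (0, 4), (0, 6), (1, 1), (1, 2), (1, 5), (1, 6), (2, 1), (2, 2), (2, 5), (2, 6), (3, 1), (3, 3), (3, 4), (3, 6), (4, 1), (4, 3), (4, 4), (4, 6), (5, 1), (5, 2), (5, 5), (5, 6), (6, 1), (6, 2), (6, 5), (6, 6), (7, 1), (7, 3), (7, 4), (7, 6)]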